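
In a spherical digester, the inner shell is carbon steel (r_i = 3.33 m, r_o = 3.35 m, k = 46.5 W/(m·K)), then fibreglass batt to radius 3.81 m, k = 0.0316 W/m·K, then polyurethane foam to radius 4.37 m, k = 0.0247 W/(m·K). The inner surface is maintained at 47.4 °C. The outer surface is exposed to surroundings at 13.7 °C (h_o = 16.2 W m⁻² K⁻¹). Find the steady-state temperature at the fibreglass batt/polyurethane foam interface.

T = 32.1 °C

Treat each layer as a resistance in series:
  R_carbon steel = (1/3.33 − 1/3.35)/(4πk) = 0.001793/(4π·46.5) = 3.068×10^-6 K/W
  R_fibreglass batt = (1/3.35 − 1/3.81)/(4πk) = 0.03604/(4π·0.0316) = 0.09076 K/W
  R_polyurethane foam = (1/3.81 − 1/4.37)/(4πk) = 0.03363/(4π·0.0247) = 0.1084 K/W
  R_conv,out = 1/(4πr²h) = 1/(4π·4.37²·16.2) = 2.572×10^-4 K/W
ΣR = 3.068×10^-6 + 0.09076 + 0.1084 + 2.572×10^-4 = 0.1994 K/W
Q = ΔT/ΣR = (47.4 °C − 13.7 °C)/0.1994 = 169.0 W
From the inner boundary to the fibreglass batt/polyurethane foam interface, ΣR_partial = 0.09076 K/W.
T_interface = T_in − Q·ΣR_partial = 47.4 °C − (169.0)(0.09076) = 32.1 °C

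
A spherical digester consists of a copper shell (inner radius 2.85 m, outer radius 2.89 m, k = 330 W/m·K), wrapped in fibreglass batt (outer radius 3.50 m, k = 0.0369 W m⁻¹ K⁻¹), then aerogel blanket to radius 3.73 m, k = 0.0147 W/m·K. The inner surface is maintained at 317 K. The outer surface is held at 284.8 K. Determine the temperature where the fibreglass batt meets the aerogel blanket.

T = 298.4 K

Series thermal resistances, inner to outer:
  R_copper = (1/2.85 − 1/2.89)/(4πk) = 0.004856/(4π·330) = 1.171×10^-6 K/W
  R_fibreglass batt = (1/2.89 − 1/3.50)/(4πk) = 0.06031/(4π·0.0369) = 0.1301 K/W
  R_aerogel blanket = (1/3.50 − 1/3.73)/(4πk) = 0.01762/(4π·0.0147) = 0.09537 K/W
ΣR = 1.171×10^-6 + 0.1301 + 0.09537 = 0.2255 K/W
Q = ΔT/ΣR = (317 K − 284.8 K)/0.2255 = 142.8 W
From the inner boundary to the fibreglass batt/aerogel blanket interface, ΣR_partial = 0.1301 K/W.
T_interface = T_in − Q·ΣR_partial = 317 K − (142.8)(0.1301) = 298.4 K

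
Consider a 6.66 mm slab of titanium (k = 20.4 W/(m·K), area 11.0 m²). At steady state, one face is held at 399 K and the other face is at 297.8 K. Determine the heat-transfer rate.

Q = 3.41×10^6 W

Q = kA·ΔT/L = 20.4 × 11.0 × |399 K − 297.8 K| / 0.00666 = 3.41×10^6 W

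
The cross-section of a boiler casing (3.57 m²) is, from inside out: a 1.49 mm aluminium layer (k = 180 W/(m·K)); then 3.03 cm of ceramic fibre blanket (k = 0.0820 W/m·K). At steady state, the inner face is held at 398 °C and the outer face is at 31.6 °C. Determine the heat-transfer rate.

Treat each layer as a resistance in series:
  R_aluminium = L/(kA) = 0.00149/(180·3.57) = 2.319×10^-6 K/W
  R_ceramic fibre blanket = L/(kA) = 0.0303/(0.0820·3.57) = 0.1035 K/W
ΣR = 2.319×10^-6 + 0.1035 = 0.1035 K/W
Q = ΔT/ΣR = (398 °C − 31.6 °C)/0.1035 = 3540 W

Q = 3.54 kW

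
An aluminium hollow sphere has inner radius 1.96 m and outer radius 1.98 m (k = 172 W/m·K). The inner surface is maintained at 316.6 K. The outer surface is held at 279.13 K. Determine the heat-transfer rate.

Q = 1.57×10^7 W

Q = 4πk·ΔT/(1/r₁ − 1/r₂) = 4π × 172 × 37.47 / (1/1.96 − 1/1.98) = 1.57×10^7 W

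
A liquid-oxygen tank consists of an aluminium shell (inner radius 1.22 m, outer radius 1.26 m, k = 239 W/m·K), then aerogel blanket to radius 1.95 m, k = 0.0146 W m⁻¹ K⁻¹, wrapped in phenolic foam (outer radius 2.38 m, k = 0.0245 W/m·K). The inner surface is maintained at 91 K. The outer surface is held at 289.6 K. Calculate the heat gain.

Resistance network (inner→outer):
  R_aluminium = (1/1.22 − 1/1.26)/(4πk) = 0.02602/(4π·239) = 8.664×10^-6 K/W
  R_aerogel blanket = (1/1.26 − 1/1.95)/(4πk) = 0.2808/(4π·0.0146) = 1.531 K/W
  R_phenolic foam = (1/1.95 − 1/2.38)/(4πk) = 0.09265/(4π·0.0245) = 0.3009 K/W
ΣR = 8.664×10^-6 + 1.531 + 0.3009 = 1.832 K/W
Q = ΔT/ΣR = (91 K − 289.6 K)/1.832 = -108 W
(Negative Q ⇒ heat flows inward; heat gain = 108 W.)

Q = 108 W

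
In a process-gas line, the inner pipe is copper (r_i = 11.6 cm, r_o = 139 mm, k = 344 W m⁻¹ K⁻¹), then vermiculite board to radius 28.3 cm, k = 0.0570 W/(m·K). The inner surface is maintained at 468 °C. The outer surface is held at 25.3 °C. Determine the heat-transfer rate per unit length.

Resistance network (inner→outer):
  R'_copper = ln(0.139/0.116)/(2πk) = 0.1809/(2π·344) = 8.369×10^-5 m·K/W
  R'_vermiculite board = ln(0.283/0.139)/(2πk) = 0.7110/(2π·0.0570) = 1.985 m·K/W
ΣR = 8.369×10^-5 + 1.985 = 1.985 m·K/W
Q' = ΔT/ΣR = (468 °C − 25.3 °C)/1.985 = 223 W/m

Q' = 223 W/m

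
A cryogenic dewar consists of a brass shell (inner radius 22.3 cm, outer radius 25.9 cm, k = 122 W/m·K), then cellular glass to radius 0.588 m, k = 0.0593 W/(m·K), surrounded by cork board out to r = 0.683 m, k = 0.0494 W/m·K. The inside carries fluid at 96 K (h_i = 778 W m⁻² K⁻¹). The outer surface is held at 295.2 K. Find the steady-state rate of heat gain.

Series thermal resistances, inner to outer:
  R_conv,in = 1/(4πr²h) = 1/(4π·0.223²·778) = 0.002057 K/W
  R_brass = (1/0.223 − 1/0.259)/(4πk) = 0.6233/(4π·122) = 4.066×10^-4 K/W
  R_cellular glass = (1/0.259 − 1/0.588)/(4πk) = 2.160/(4π·0.0593) = 2.899 K/W
  R_cork board = (1/0.588 − 1/0.683)/(4πk) = 0.2366/(4π·0.0494) = 0.3811 K/W
ΣR = 0.002057 + 4.066×10^-4 + 2.899 + 0.3811 = 3.283 K/W
Q = ΔT/ΣR = (96 K − 295.2 K)/3.283 = -60.7 W
(Negative Q ⇒ heat flows inward; heat gain = 60.7 W.)

Q = 60.7 W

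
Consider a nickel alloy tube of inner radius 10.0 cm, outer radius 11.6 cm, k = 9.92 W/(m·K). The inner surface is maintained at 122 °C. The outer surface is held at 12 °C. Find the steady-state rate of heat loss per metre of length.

Q' = 46200 W/m

Q' = 2πk·ΔT/ln(r₂/r₁) = 2π × 9.92 × 110 / ln(0.116/0.100) = 46200 W/m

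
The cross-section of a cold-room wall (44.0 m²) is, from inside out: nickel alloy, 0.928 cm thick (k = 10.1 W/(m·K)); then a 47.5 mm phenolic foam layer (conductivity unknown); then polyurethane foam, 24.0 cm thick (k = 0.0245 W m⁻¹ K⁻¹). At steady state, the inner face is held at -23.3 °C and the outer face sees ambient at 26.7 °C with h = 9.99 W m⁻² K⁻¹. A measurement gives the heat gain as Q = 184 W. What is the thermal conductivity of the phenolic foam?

ΣR = ΔT/Q = |-23.3 − 26.7|/184 = 0.2717 K/W
Known resistances:
  R_nickel alloy = L/(kA) = 0.00928/(10.1·44.0) = 2.088×10^-5 K/W
  R_polyurethane foam = L/(kA) = 0.240/(0.0245·44.0) = 0.2226 K/W
  R_conv,out = 1/(hA) = 1/(9.99·44.0) = 0.002275 K/W
R_phenolic foam = ΣR − ΣR_known = 0.2717 − 0.2249 = 0.04680 K/W
L/(kA) = 0.04680 ⇒ k = 0.0475/(0.04680·44.0) = 0.0231 W/m·K

k = 0.0231 W/m·K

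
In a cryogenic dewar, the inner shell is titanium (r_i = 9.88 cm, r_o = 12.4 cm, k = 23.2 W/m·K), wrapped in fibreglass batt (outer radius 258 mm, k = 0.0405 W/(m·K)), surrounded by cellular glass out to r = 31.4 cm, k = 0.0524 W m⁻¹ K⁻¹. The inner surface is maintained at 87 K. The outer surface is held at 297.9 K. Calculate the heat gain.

Treat each layer as a resistance in series:
  R_titanium = (1/0.0988 − 1/0.124)/(4πk) = 2.057/(4π·23.2) = 0.007055 K/W
  R_fibreglass batt = (1/0.124 − 1/0.258)/(4πk) = 4.189/(4π·0.0405) = 8.230 K/W
  R_cellular glass = (1/0.258 − 1/0.314)/(4πk) = 0.6913/(4π·0.0524) = 1.050 K/W
ΣR = 0.007055 + 8.230 + 1.050 = 9.287 K/W
Q = ΔT/ΣR = (87 K − 297.9 K)/9.287 = -22.7 W
(Negative Q ⇒ heat flows inward; heat gain = 22.7 W.)

Q = 22.7 W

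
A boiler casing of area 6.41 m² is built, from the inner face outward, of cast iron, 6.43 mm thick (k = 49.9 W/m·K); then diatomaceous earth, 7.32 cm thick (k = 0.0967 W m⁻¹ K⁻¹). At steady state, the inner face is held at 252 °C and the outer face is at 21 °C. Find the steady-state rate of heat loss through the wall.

Resistance network (inner→outer):
  R_cast iron = L/(kA) = 0.00643/(49.9·6.41) = 2.010×10^-5 K/W
  R_diatomaceous earth = L/(kA) = 0.0732/(0.0967·6.41) = 0.1181 K/W
ΣR = 2.010×10^-5 + 0.1181 = 0.1181 K/W
Q = ΔT/ΣR = (252 °C − 21 °C)/0.1181 = 1960 W

Q = 1960 W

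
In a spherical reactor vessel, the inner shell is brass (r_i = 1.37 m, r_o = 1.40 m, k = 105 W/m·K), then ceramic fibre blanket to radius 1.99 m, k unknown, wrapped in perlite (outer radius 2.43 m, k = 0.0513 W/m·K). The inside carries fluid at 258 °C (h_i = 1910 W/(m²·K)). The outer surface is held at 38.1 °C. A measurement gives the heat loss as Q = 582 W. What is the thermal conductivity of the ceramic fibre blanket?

ΣR = ΔT/Q = |258 − 38.1|/582 = 0.3778 K/W
Known resistances:
  R_conv,in = 1/(4πr²h) = 1/(4π·1.37²·1910) = 2.220×10^-5 K/W
  R_brass = (1/1.37 − 1/1.40)/(4πk) = 0.01564/(4π·105) = 1.185×10^-5 K/W
  R_perlite = (1/1.99 − 1/2.43)/(4πk) = 0.09099/(4π·0.0513) = 0.1411 K/W
R_ceramic fibre blanket = ΣR − ΣR_known = 0.3778 − 0.1411 = 0.2367 K/W
(1/r₁−1/r₂)/(4πk) = 0.2367 ⇒ k = 0.2118/(4π·0.2367) = 0.0712 W/m·K

k = 0.0712 W/m·K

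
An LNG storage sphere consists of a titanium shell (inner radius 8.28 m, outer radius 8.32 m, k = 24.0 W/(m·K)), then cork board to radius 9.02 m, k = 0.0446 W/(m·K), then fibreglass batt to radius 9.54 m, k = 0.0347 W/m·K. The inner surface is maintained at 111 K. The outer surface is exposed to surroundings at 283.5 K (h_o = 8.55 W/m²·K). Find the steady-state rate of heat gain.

Q = 5.64 kW

Resistance network (inner→outer):
  R_titanium = (1/8.28 − 1/8.32)/(4πk) = 5.806×10^-4/(4π·24.0) = 1.925×10^-6 K/W
  R_cork board = (1/8.32 − 1/9.02)/(4πk) = 0.009328/(4π·0.0446) = 0.01664 K/W
  R_fibreglass batt = (1/9.02 − 1/9.54)/(4πk) = 0.006043/(4π·0.0347) = 0.01386 K/W
  R_conv,out = 1/(4πr²h) = 1/(4π·9.54²·8.55) = 1.023×10^-4 K/W
ΣR = 1.925×10^-6 + 0.01664 + 0.01386 + 1.023×10^-4 = 0.03060 K/W
Q = ΔT/ΣR = (111 K − 283.5 K)/0.03060 = -5640 W
(Negative Q ⇒ heat flows inward; heat gain = 5640 W.)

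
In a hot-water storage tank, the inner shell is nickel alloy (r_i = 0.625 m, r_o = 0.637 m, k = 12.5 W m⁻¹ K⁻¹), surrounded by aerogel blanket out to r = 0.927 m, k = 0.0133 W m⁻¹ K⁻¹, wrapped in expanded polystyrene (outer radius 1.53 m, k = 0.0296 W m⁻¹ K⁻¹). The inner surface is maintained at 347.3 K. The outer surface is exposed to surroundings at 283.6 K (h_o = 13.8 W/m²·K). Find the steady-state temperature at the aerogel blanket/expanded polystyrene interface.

T = 301.5 K

Treat each layer as a resistance in series:
  R_nickel alloy = (1/0.625 − 1/0.637)/(4πk) = 0.03014/(4π·12.5) = 1.919×10^-4 K/W
  R_aerogel blanket = (1/0.637 − 1/0.927)/(4πk) = 0.4911/(4π·0.0133) = 2.938 K/W
  R_expanded polystyrene = (1/0.927 − 1/1.53)/(4πk) = 0.4252/(4π·0.0296) = 1.143 K/W
  R_conv,out = 1/(4πr²h) = 1/(4π·1.53²·13.8) = 0.002463 K/W
ΣR = 1.919×10^-4 + 2.938 + 1.143 + 0.002463 = 4.084 K/W
Q = ΔT/ΣR = (347.3 K − 283.6 K)/4.084 = 15.60 W
From the inner boundary to the aerogel blanket/expanded polystyrene interface, ΣR_partial = 2.938 K/W.
T_interface = T_in − Q·ΣR_partial = 347.3 K − (15.60)(2.938) = 301.5 K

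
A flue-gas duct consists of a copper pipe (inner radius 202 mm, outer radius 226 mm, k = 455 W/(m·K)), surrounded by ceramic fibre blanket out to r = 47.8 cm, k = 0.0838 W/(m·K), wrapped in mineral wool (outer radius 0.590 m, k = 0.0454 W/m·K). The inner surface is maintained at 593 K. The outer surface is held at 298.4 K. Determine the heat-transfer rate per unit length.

Q' = 136 W/m

Treat each layer as a resistance in series:
  R'_copper = ln(0.226/0.202)/(2πk) = 0.1123/(2π·455) = 3.927×10^-5 m·K/W
  R'_ceramic fibre blanket = ln(0.478/0.226)/(2πk) = 0.7491/(2π·0.0838) = 1.423 m·K/W
  R'_mineral wool = ln(0.590/0.478)/(2πk) = 0.2105/(2π·0.0454) = 0.7380 m·K/W
ΣR = 3.927×10^-5 + 1.423 + 0.7380 = 2.161 m·K/W
Q' = ΔT/ΣR = (593 K − 298.4 K)/2.161 = 136 W/m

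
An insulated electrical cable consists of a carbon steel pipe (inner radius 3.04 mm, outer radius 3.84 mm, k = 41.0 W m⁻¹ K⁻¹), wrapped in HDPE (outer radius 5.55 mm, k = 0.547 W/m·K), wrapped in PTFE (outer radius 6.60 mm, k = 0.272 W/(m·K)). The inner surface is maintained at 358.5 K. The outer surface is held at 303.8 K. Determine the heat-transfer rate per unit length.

Treat each layer as a resistance in series:
  R'_carbon steel = ln(0.00384/0.00304)/(2πk) = 0.2336/(2π·41.0) = 9.069×10^-4 m·K/W
  R'_HDPE = ln(0.00555/0.00384)/(2πk) = 0.3683/(2π·0.547) = 0.1072 m·K/W
  R'_PTFE = ln(0.00660/0.00555)/(2πk) = 0.1733/(2π·0.272) = 0.1014 m·K/W
ΣR = 9.069×10^-4 + 0.1072 + 0.1014 = 0.2095 m·K/W
Q' = ΔT/ΣR = (358.5 K − 303.8 K)/0.2095 = 261 W/m

Q' = 261 W/m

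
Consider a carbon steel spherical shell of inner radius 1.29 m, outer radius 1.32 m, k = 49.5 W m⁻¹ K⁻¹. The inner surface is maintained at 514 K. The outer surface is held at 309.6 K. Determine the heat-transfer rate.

Q = 4πk·ΔT/(1/r₁ − 1/r₂) = 4π × 49.5 × 204.4 / (1/1.29 − 1/1.32) = 7.22×10^6 W

Q = 7.22×10^6 W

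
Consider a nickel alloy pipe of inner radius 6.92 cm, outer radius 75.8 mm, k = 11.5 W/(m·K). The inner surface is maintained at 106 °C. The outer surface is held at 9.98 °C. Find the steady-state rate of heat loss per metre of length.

Q' = 76200 W/m

Q' = 2πk·ΔT/ln(r₂/r₁) = 2π × 11.5 × 96.02 / ln(0.0758/0.0692) = 76200 W/m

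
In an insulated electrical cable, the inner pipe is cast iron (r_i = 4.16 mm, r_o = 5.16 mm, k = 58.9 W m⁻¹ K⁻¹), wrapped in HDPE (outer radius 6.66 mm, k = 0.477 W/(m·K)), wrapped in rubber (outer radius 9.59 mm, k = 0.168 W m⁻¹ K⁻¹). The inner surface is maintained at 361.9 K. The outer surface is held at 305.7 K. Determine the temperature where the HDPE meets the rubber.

T = 350.7 K

Resistance network (inner→outer):
  R'_cast iron = ln(0.00516/0.00416)/(2πk) = 0.2154/(2π·58.9) = 5.821×10^-4 m·K/W
  R'_HDPE = ln(0.00666/0.00516)/(2πk) = 0.2552/(2π·0.477) = 0.08514 m·K/W
  R'_rubber = ln(0.00959/0.00666)/(2πk) = 0.3646/(2π·0.168) = 0.3454 m·K/W
ΣR = 5.821×10^-4 + 0.08514 + 0.3454 = 0.4311 m·K/W
Q' = ΔT/ΣR = (361.9 K − 305.7 K)/0.4311 = 130.4 W/m
From the inner boundary to the HDPE/rubber interface, ΣR_partial = 0.08572 m·K/W.
T_interface = T_in − Q'·ΣR_partial = 361.9 K − (130.4)(0.08572) = 350.7 K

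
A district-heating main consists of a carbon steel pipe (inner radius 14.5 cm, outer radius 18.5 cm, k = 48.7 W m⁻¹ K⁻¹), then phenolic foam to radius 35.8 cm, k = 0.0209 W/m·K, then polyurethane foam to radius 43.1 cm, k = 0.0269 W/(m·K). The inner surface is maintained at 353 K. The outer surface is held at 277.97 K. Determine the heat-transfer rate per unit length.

Q' = 12.2 W/m

Series thermal resistances, inner to outer:
  R'_carbon steel = ln(0.185/0.145)/(2πk) = 0.2436/(2π·48.7) = 7.962×10^-4 m·K/W
  R'_phenolic foam = ln(0.358/0.185)/(2πk) = 0.6602/(2π·0.0209) = 5.027 m·K/W
  R'_polyurethane foam = ln(0.431/0.358)/(2πk) = 0.1856/(2π·0.0269) = 1.098 m·K/W
ΣR = 7.962×10^-4 + 5.027 + 1.098 = 6.126 m·K/W
Q' = ΔT/ΣR = (353 K − 277.97 K)/6.126 = 12.2 W/m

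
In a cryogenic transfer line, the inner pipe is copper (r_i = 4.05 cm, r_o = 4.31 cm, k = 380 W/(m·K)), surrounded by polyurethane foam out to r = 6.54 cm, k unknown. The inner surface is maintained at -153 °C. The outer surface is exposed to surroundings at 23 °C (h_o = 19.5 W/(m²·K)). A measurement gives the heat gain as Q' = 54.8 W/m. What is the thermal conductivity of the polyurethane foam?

k = 0.0215 W/m·K

ΣR = ΔT/Q' = |-153 − 23|/54.8 = 3.212 m·K/W
Known resistances:
  R'_copper = ln(0.0431/0.0405)/(2πk) = 0.06222/(2π·380) = 2.606×10^-5 m·K/W
  R'_conv,out = 1/(2πr h) = 1/(2π·0.0654·19.5) = 0.1248 m·K/W
R_polyurethane foam = ΣR − ΣR_known = 3.212 − 0.1248 = 3.087 m·K/W
ln(r₂/r₁)/(2πk) = 3.087 ⇒ k = 0.4170/(2π·3.087) = 0.0215 W/m·K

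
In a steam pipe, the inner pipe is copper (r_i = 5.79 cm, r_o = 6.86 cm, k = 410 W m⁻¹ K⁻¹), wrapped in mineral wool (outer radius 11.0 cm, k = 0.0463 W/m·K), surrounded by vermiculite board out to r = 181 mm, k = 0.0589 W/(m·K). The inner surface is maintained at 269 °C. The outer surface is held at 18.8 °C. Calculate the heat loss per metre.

Q' = 84.3 W/m

Treat each layer as a resistance in series:
  R'_copper = ln(0.0686/0.0579)/(2πk) = 0.1696/(2π·410) = 6.583×10^-5 m·K/W
  R'_mineral wool = ln(0.110/0.0686)/(2πk) = 0.4722/(2π·0.0463) = 1.623 m·K/W
  R'_vermiculite board = ln(0.181/0.110)/(2πk) = 0.4980/(2π·0.0589) = 1.346 m·K/W
ΣR = 6.583×10^-5 + 1.623 + 1.346 = 2.969 m·K/W
Q' = ΔT/ΣR = (269 °C − 18.8 °C)/2.969 = 84.3 W/m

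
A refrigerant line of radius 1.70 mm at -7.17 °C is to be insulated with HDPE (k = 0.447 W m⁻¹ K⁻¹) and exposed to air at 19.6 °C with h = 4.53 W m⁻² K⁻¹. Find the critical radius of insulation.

r_cr = 9.87 cm

For a cylinder, r_cr = k_ins/h = 0.447/4.53 = 0.0987 m = 9.87 cm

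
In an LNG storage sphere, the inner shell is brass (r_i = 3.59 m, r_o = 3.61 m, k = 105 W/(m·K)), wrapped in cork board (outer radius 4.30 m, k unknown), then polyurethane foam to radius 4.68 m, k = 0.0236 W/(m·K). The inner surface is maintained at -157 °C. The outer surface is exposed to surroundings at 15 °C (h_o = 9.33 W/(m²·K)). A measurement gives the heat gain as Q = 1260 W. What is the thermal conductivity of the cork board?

ΣR = ΔT/Q = |-157 − 15|/1260 = 0.1365 K/W
Known resistances:
  R_brass = (1/3.59 − 1/3.61)/(4πk) = 0.001543/(4π·105) = 1.170×10^-6 K/W
  R_polyurethane foam = (1/4.30 − 1/4.68)/(4πk) = 0.01888/(4π·0.0236) = 0.06367 K/W
  R_conv,out = 1/(4πr²h) = 1/(4π·4.68²·9.33) = 3.894×10^-4 K/W
R_cork board = ΣR − ΣR_known = 0.1365 − 0.06406 = 0.07244 K/W
(1/r₁−1/r₂)/(4πk) = 0.07244 ⇒ k = 0.04445/(4π·0.07244) = 0.0488 W/m·K

k = 0.0488 W/m·K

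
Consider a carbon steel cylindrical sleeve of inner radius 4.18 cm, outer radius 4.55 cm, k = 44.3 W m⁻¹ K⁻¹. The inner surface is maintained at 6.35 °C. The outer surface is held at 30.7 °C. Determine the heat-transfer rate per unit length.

Q' = 79.9 kW/m

Q' = 2πk·ΔT/ln(r₂/r₁) = 2π × 44.3 × 24.35 / ln(0.0455/0.0418) = 79900 W/m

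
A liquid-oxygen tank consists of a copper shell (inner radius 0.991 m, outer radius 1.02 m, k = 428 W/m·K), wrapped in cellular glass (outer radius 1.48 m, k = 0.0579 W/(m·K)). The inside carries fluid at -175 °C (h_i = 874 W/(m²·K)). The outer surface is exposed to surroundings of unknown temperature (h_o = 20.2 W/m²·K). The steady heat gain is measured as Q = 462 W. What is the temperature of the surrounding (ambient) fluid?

Sum the resistances:
  R_conv,in = 1/(4πr²h) = 1/(4π·0.991²·874) = 9.271×10^-5 K/W
  R_copper = (1/0.991 − 1/1.02)/(4πk) = 0.02869/(4π·428) = 5.334×10^-6 K/W
  R_cellular glass = (1/1.02 − 1/1.48)/(4πk) = 0.3047/(4π·0.0579) = 0.4188 K/W
  R_conv,out = 1/(4πr²h) = 1/(4π·1.48²·20.2) = 0.001799 K/W
ΣR = 0.4207 K/W
ΔT = Q·ΣR = 462 × 0.4207 = 194.4 K
Heat flows inward, so T_out = T_in + ΔT = -175 + 194.4 = 19.4 °C

T_out = 19.4 °C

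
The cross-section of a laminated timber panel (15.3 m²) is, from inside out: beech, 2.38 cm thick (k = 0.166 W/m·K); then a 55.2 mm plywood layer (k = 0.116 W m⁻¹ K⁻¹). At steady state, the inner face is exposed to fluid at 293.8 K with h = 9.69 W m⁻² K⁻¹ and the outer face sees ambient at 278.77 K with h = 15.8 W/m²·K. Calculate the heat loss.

Q = 293 W

Resistance network (inner→outer):
  R_conv,in = 1/(hA) = 1/(9.69·15.3) = 0.006745 K/W
  R_beech = L/(kA) = 0.0238/(0.166·15.3) = 0.009371 K/W
  R_plywood = L/(kA) = 0.0552/(0.116·15.3) = 0.03110 K/W
  R_conv,out = 1/(hA) = 1/(15.8·15.3) = 0.004137 K/W
ΣR = 0.006745 + 0.009371 + 0.03110 + 0.004137 = 0.05135 K/W
Q = ΔT/ΣR = (293.8 K − 278.77 K)/0.05135 = 293 W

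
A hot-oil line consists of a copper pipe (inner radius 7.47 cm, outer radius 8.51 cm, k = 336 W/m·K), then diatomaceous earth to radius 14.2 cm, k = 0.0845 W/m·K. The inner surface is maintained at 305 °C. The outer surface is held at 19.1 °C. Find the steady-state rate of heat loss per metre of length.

Q' = 296 W/m

Series thermal resistances, inner to outer:
  R'_copper = ln(0.0851/0.0747)/(2πk) = 0.1303/(2π·336) = 6.174×10^-5 m·K/W
  R'_diatomaceous earth = ln(0.142/0.0851)/(2πk) = 0.5120/(2π·0.0845) = 0.9643 m·K/W
ΣR = 6.174×10^-5 + 0.9643 = 0.9644 m·K/W
Q' = ΔT/ΣR = (305 °C − 19.1 °C)/0.9644 = 296 W/m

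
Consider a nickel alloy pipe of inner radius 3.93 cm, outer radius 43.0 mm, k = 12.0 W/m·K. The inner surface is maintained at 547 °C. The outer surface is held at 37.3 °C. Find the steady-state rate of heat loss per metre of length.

Q' = 2πk·ΔT/ln(r₂/r₁) = 2π × 12.0 × 509.7 / ln(0.0430/0.0393) = 4.27×10^5 W/m

Q' = 427 kW/m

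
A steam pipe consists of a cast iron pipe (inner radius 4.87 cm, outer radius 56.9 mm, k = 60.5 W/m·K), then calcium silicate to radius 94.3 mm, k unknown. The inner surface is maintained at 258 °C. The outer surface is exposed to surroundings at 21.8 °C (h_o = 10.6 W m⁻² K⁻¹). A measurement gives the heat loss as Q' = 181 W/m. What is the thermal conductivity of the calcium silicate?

k = 0.0702 W/m·K

ΣR = ΔT/Q' = |258 − 21.8|/181 = 1.305 m·K/W
Known resistances:
  R'_cast iron = ln(0.0569/0.0487)/(2πk) = 0.1556/(2π·60.5) = 4.094×10^-4 m·K/W
  R'_conv,out = 1/(2πr h) = 1/(2π·0.0943·10.6) = 0.1592 m·K/W
R_calcium silicate = ΣR − ΣR_known = 1.305 − 0.1596 = 1.145 m·K/W
ln(r₂/r₁)/(2πk) = 1.145 ⇒ k = 0.5052/(2π·1.145) = 0.0702 W/m·K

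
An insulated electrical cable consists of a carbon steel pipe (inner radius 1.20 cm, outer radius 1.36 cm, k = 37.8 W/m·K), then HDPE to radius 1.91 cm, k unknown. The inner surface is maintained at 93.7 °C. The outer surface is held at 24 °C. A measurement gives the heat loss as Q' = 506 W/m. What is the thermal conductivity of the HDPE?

k = 0.394 W/m·K

ΣR = ΔT/Q' = |93.7 − 24|/506 = 0.1377 m·K/W
Known resistances:
  R'_carbon steel = ln(0.0136/0.0120)/(2πk) = 0.1252/(2π·37.8) = 5.270×10^-4 m·K/W
R_HDPE = ΣR − ΣR_known = 0.1377 − 5.270×10^-4 = 0.1372 m·K/W
ln(r₂/r₁)/(2πk) = 0.1372 ⇒ k = 0.3396/(2π·0.1372) = 0.394 W/m·K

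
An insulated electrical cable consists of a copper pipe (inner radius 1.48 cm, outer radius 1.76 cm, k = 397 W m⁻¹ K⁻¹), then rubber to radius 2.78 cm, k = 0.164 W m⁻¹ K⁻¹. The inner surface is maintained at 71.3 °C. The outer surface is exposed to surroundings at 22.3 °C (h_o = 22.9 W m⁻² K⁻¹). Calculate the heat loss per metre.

Q' = 70.6 W/m

Resistance network (inner→outer):
  R'_copper = ln(0.0176/0.0148)/(2πk) = 0.1733/(2π·397) = 6.946×10^-5 m·K/W
  R'_rubber = ln(0.0278/0.0176)/(2πk) = 0.4571/(2π·0.164) = 0.4436 m·K/W
  R'_conv,out = 1/(2πr h) = 1/(2π·0.0278·22.9) = 0.2500 m·K/W
ΣR = 6.946×10^-5 + 0.4436 + 0.2500 = 0.6937 m·K/W
Q' = ΔT/ΣR = (71.3 °C − 22.3 °C)/0.6937 = 70.6 W/m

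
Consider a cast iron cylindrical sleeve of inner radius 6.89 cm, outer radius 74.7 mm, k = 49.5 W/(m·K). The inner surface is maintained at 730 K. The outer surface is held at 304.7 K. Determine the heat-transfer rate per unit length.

Q' = 2πk·ΔT/ln(r₂/r₁) = 2π × 49.5 × 425.3 / ln(0.0747/0.0689) = 1.64×10^6 W/m

Q' = 1.64×10^6 W/m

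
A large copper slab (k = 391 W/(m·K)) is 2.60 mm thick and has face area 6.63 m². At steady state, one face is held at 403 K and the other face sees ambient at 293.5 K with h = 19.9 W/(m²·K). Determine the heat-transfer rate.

Q = 14400 W

Resistance network (inner→outer):
  R_copper = L/(kA) = 0.00260/(391·6.63) = 1.003×10^-6 K/W
  R_conv,out = 1/(hA) = 1/(19.9·6.63) = 0.007579 K/W
ΣR = 1.003×10^-6 + 0.007579 = 0.007580 K/W
Q = ΔT/ΣR = (403 K − 293.5 K)/0.007580 = 14400 W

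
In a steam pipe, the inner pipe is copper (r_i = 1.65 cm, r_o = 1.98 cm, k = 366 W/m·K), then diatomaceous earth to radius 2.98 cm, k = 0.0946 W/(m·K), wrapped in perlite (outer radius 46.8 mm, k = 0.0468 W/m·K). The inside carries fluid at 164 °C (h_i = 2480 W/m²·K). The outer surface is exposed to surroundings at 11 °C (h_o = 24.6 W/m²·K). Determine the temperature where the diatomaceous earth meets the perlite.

T = 119 °C

Series thermal resistances, inner to outer:
  R'_conv,in = 1/(2πr h) = 1/(2π·0.0165·2480) = 0.003889 m·K/W
  R'_copper = ln(0.0198/0.0165)/(2πk) = 0.1823/(2π·366) = 7.928×10^-5 m·K/W
  R'_diatomaceous earth = ln(0.0298/0.0198)/(2πk) = 0.4088/(2π·0.0946) = 0.6878 m·K/W
  R'_perlite = ln(0.0468/0.0298)/(2πk) = 0.4514/(2π·0.0468) = 1.535 m·K/W
  R'_conv,out = 1/(2πr h) = 1/(2π·0.0468·24.6) = 0.1382 m·K/W
ΣR = 0.003889 + 7.928×10^-5 + 0.6878 + 1.535 + 0.1382 = 2.365 m·K/W
Q' = ΔT/ΣR = (164 °C − 11 °C)/2.365 = 64.69 W/m
From the inner boundary to the diatomaceous earth/perlite interface, ΣR_partial = 0.6918 m·K/W.
T_interface = T_in − Q'·ΣR_partial = 164 °C − (64.69)(0.6918) = 119 °C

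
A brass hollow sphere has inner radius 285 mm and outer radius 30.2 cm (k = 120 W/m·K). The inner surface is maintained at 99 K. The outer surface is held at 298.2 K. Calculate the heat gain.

Q = 1520 kW

Q = 4πk·ΔT/(1/r₁ − 1/r₂) = 4π × 120 × 199.2 / (1/0.285 − 1/0.302) = 1.52×10^6 W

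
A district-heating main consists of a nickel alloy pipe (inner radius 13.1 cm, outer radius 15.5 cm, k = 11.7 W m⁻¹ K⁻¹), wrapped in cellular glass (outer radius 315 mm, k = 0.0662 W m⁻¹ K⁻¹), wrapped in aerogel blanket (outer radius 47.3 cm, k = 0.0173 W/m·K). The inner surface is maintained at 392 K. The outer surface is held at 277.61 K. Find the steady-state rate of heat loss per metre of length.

Treat each layer as a resistance in series:
  R'_nickel alloy = ln(0.155/0.131)/(2πk) = 0.1682/(2π·11.7) = 0.002288 m·K/W
  R'_cellular glass = ln(0.315/0.155)/(2πk) = 0.7091/(2π·0.0662) = 1.705 m·K/W
  R'_aerogel blanket = ln(0.473/0.315)/(2πk) = 0.4065/(2π·0.0173) = 3.740 m·K/W
ΣR = 0.002288 + 1.705 + 3.740 = 5.447 m·K/W
Q' = ΔT/ΣR = (392 K − 277.61 K)/5.447 = 21.0 W/m

Q' = 21.0 W/m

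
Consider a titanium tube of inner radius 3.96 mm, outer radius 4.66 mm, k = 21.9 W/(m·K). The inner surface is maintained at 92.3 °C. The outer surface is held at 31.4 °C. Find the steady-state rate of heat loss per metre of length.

Q' = 51.5 kW/m

Q' = 2πk·ΔT/ln(r₂/r₁) = 2π × 21.9 × 60.9 / ln(0.00466/0.00396) = 51500 W/m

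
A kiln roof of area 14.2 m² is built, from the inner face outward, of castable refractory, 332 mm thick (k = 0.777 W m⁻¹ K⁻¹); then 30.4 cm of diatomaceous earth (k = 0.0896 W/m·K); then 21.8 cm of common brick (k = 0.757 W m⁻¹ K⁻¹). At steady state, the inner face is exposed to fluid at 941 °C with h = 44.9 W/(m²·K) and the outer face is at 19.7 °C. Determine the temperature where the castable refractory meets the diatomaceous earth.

Resistance network (inner→outer):
  R_conv,in = 1/(hA) = 1/(44.9·14.2) = 0.001568 K/W
  R_castable refractory = L/(kA) = 0.332/(0.777·14.2) = 0.03009 K/W
  R_diatomaceous earth = L/(kA) = 0.304/(0.0896·14.2) = 0.2389 K/W
  R_common brick = L/(kA) = 0.218/(0.757·14.2) = 0.02028 K/W
ΣR = 0.001568 + 0.03009 + 0.2389 + 0.02028 = 0.2908 K/W
Q = ΔT/ΣR = (941 °C − 19.7 °C)/0.2908 = 3168 W
From the inner boundary to the castable refractory/diatomaceous earth interface, ΣR_partial = 0.03166 K/W.
T_interface = T_in − Q·ΣR_partial = 941 °C − (3168)(0.03166) = 841 °C

T = 841 °C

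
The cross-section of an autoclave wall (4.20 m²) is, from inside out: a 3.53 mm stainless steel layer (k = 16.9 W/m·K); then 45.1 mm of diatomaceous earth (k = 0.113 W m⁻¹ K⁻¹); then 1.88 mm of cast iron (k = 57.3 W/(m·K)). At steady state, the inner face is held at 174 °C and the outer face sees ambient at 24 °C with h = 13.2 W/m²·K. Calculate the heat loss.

Treat each layer as a resistance in series:
  R_stainless steel = L/(kA) = 0.00353/(16.9·4.20) = 4.973×10^-5 K/W
  R_diatomaceous earth = L/(kA) = 0.0451/(0.113·4.20) = 0.09503 K/W
  R_cast iron = L/(kA) = 0.00188/(57.3·4.20) = 7.812×10^-6 K/W
  R_conv,out = 1/(hA) = 1/(13.2·4.20) = 0.01804 K/W
ΣR = 4.973×10^-5 + 0.09503 + 7.812×10^-6 + 0.01804 = 0.1131 K/W
Q = ΔT/ΣR = (174 °C − 24 °C)/0.1131 = 1330 W

Q = 1330 W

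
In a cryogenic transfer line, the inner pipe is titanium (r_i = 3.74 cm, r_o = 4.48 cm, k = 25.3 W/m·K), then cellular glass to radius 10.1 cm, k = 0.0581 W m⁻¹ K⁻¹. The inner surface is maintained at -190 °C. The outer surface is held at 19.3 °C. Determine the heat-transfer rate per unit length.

Q' = 93.9 W/m

Series thermal resistances, inner to outer:
  R'_titanium = ln(0.0448/0.0374)/(2πk) = 0.1805/(2π·25.3) = 0.001136 m·K/W
  R'_cellular glass = ln(0.101/0.0448)/(2πk) = 0.8129/(2π·0.0581) = 2.227 m·K/W
ΣR = 0.001136 + 2.227 = 2.228 m·K/W
Q' = ΔT/ΣR = (-190 °C − 19.3 °C)/2.228 = -93.9 W/m
(Negative Q' ⇒ heat flows inward; heat gain = 93.9 W/m.)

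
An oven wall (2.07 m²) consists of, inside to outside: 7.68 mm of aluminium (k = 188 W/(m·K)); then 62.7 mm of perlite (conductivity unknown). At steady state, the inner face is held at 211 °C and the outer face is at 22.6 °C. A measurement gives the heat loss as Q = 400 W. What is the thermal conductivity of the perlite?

k = 0.0643 W/m·K

ΣR = ΔT/Q = |211 − 22.6|/400 = 0.4710 K/W
Known resistances:
  R_aluminium = L/(kA) = 0.00768/(188·2.07) = 1.973×10^-5 K/W
R_perlite = ΣR − ΣR_known = 0.4710 − 1.973×10^-5 = 0.4710 K/W
L/(kA) = 0.4710 ⇒ k = 0.0627/(0.4710·2.07) = 0.0643 W/m·K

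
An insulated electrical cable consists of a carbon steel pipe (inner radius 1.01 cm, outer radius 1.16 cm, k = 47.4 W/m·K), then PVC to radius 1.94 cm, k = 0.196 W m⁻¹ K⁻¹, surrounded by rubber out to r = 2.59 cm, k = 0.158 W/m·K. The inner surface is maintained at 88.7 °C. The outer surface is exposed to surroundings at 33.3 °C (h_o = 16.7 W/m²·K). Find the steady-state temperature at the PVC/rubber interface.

Resistance network (inner→outer):
  R'_carbon steel = ln(0.0116/0.0101)/(2πk) = 0.1385/(2π·47.4) = 4.649×10^-4 m·K/W
  R'_PVC = ln(0.0194/0.0116)/(2πk) = 0.5143/(2π·0.196) = 0.4176 m·K/W
  R'_rubber = ln(0.0259/0.0194)/(2πk) = 0.2890/(2π·0.158) = 0.2911 m·K/W
  R'_conv,out = 1/(2πr h) = 1/(2π·0.0259·16.7) = 0.3680 m·K/W
ΣR = 4.649×10^-4 + 0.4176 + 0.2911 + 0.3680 = 1.077 m·K/W
Q' = ΔT/ΣR = (88.7 °C − 33.3 °C)/1.077 = 51.44 W/m
From the inner boundary to the PVC/rubber interface, ΣR_partial = 0.4181 m·K/W.
T_interface = T_in − Q'·ΣR_partial = 88.7 °C − (51.44)(0.4181) = 67.2 °C

T = 67.2 °C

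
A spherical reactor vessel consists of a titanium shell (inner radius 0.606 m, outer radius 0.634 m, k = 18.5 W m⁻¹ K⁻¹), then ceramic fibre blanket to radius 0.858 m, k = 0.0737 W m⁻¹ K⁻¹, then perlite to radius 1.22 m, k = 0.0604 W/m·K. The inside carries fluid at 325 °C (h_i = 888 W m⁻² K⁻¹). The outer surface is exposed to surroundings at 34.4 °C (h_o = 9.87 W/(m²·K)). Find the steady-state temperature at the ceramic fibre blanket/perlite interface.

Series thermal resistances, inner to outer:
  R_conv,in = 1/(4πr²h) = 1/(4π·0.606²·888) = 2.440×10^-4 K/W
  R_titanium = (1/0.606 − 1/0.634)/(4πk) = 0.07288/(4π·18.5) = 3.135×10^-4 K/W
  R_ceramic fibre blanket = (1/0.634 − 1/0.858)/(4πk) = 0.4118/(4π·0.0737) = 0.4446 K/W
  R_perlite = (1/0.858 − 1/1.22)/(4πk) = 0.3458/(4π·0.0604) = 0.4556 K/W
  R_conv,out = 1/(4πr²h) = 1/(4π·1.22²·9.87) = 0.005417 K/W
ΣR = 2.440×10^-4 + 3.135×10^-4 + 0.4446 + 0.4556 + 0.005417 = 0.9062 K/W
Q = ΔT/ΣR = (325 °C − 34.4 °C)/0.9062 = 320.7 W
From the inner boundary to the ceramic fibre blanket/perlite interface, ΣR_partial = 0.4452 K/W.
T_interface = T_in − Q·ΣR_partial = 325 °C − (320.7)(0.4452) = 182 °C

T = 182 °C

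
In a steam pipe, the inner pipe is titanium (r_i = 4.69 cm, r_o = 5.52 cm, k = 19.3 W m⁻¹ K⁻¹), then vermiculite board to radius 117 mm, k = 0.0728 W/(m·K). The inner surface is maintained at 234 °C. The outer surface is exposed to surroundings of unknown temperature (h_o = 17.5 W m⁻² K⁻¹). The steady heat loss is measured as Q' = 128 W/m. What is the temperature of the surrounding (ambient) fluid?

T_out = 13.7 °C

Series resistances:
  R'_titanium = ln(0.0552/0.0469)/(2πk) = 0.1629/(2π·19.3) = 0.001344 m·K/W
  R'_vermiculite board = ln(0.117/0.0552)/(2πk) = 0.7512/(2π·0.0728) = 1.642 m·K/W
  R'_conv,out = 1/(2πr h) = 1/(2π·0.117·17.5) = 0.07773 m·K/W
ΣR = 1.721 m·K/W
ΔT = Q'·ΣR = 128 × 1.721 = 220.3 K
Heat flows outward, so T_out = T_in − ΔT = 234 − 220.3 = 13.7 °C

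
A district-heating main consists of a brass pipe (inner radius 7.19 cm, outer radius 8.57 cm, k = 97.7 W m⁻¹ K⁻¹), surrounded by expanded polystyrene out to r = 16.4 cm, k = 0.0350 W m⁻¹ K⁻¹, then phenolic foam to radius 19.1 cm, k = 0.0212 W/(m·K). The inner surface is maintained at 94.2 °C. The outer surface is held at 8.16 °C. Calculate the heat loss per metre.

Q' = 21.0 W/m

Resistance network (inner→outer):
  R'_brass = ln(0.0857/0.0719)/(2πk) = 0.1756/(2π·97.7) = 2.860×10^-4 m·K/W
  R'_expanded polystyrene = ln(0.164/0.0857)/(2πk) = 0.6490/(2π·0.0350) = 2.951 m·K/W
  R'_phenolic foam = ln(0.191/0.164)/(2πk) = 0.1524/(2π·0.0212) = 1.144 m·K/W
ΣR = 2.860×10^-4 + 2.951 + 1.144 = 4.095 m·K/W
Q' = ΔT/ΣR = (94.2 °C − 8.16 °C)/4.095 = 21.0 W/m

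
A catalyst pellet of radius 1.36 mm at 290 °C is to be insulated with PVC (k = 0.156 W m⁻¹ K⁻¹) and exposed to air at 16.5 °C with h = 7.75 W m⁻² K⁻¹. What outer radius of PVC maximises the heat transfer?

For a sphere, r_cr = 2k_ins/h = 2·0.156/7.75 = 0.0403 m = 4.03 cm

r_cr = 4.03 cm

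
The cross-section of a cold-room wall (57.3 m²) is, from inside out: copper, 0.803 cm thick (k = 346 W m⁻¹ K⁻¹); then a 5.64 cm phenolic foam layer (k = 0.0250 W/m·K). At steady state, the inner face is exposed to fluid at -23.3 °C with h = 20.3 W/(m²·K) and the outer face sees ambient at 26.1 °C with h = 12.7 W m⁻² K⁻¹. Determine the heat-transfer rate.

Treat each layer as a resistance in series:
  R_conv,in = 1/(hA) = 1/(20.3·57.3) = 8.597×10^-4 K/W
  R_copper = L/(kA) = 0.00803/(346·57.3) = 4.050×10^-7 K/W
  R_phenolic foam = L/(kA) = 0.0564/(0.0250·57.3) = 0.03937 K/W
  R_conv,out = 1/(hA) = 1/(12.7·57.3) = 0.001374 K/W
ΣR = 8.597×10^-4 + 4.050×10^-7 + 0.03937 + 0.001374 = 0.04160 K/W
Q = ΔT/ΣR = (-23.3 °C − 26.1 °C)/0.04160 = -1190 W
(Negative Q ⇒ heat flows inward; heat gain = 1190 W.)

Q = 1190 W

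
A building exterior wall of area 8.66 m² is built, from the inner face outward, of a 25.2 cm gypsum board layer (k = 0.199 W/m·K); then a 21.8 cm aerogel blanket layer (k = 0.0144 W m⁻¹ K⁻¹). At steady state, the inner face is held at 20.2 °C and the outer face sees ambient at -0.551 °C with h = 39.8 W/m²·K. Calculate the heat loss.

Treat each layer as a resistance in series:
  R_gypsum board = L/(kA) = 0.252/(0.199·8.66) = 0.1462 K/W
  R_aerogel blanket = L/(kA) = 0.218/(0.0144·8.66) = 1.748 K/W
  R_conv,out = 1/(hA) = 1/(39.8·8.66) = 0.002901 K/W
ΣR = 0.1462 + 1.748 + 0.002901 = 1.897 K/W
Q = ΔT/ΣR = (20.2 °C − -0.551 °C)/1.897 = 10.9 W

Q = 10.9 W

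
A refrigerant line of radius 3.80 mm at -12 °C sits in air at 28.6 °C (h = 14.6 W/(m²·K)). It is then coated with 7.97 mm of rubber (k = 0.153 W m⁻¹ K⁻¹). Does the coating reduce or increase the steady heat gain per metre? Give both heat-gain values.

increases: 14.2 → 19.3 W/m

Critical radius for a cylinder: r_cr = k/h = 0.0105 m = 1.05 cm.
Outer radius after coating: r₂ = 0.00380 + 0.00797 = 0.01177 m.
r₁ < r_cr < r₂: heat gain rises to a maximum at r_cr then falls. Whether the coating helps depends on whether Q(r₂) has dropped back below Q(r₁).
Bare: R = 1/(2πr₁h) = 2.869 m·K/W; Q = 40.6/2.869 = 14.2 W/m.
Coated: R = R_cond + R_conv = 2.102 m·K/W; Q = 40.6/2.102 = 19.3 W/m.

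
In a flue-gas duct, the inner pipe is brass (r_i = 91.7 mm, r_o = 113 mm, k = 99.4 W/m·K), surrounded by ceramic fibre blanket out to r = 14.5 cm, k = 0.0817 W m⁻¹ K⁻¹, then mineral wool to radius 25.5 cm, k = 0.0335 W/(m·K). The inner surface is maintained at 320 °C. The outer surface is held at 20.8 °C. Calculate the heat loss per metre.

Q' = 94.4 W/m

Treat each layer as a resistance in series:
  R'_brass = ln(0.113/0.0917)/(2πk) = 0.2089/(2π·99.4) = 3.344×10^-4 m·K/W
  R'_ceramic fibre blanket = ln(0.145/0.113)/(2πk) = 0.2493/(2π·0.0817) = 0.4857 m·K/W
  R'_mineral wool = ln(0.255/0.145)/(2πk) = 0.5645/(2π·0.0335) = 2.682 m·K/W
ΣR = 3.344×10^-4 + 0.4857 + 2.682 = 3.168 m·K/W
Q' = ΔT/ΣR = (320 °C − 20.8 °C)/3.168 = 94.4 W/m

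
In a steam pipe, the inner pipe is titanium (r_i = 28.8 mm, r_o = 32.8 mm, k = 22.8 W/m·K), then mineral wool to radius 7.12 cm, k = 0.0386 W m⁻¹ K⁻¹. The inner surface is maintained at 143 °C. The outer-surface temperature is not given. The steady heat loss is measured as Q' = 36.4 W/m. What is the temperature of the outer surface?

T_out = 26.6 °C

Series resistances:
  R'_titanium = ln(0.0328/0.0288)/(2πk) = 0.1301/(2π·22.8) = 9.078×10^-4 m·K/W
  R'_mineral wool = ln(0.0712/0.0328)/(2πk) = 0.7751/(2π·0.0386) = 3.196 m·K/W
ΣR = 3.197 m·K/W
ΔT = Q'·ΣR = 36.4 × 3.197 = 116.4 K
Heat flows outward, so T_out = T_in − ΔT = 143 − 116.4 = 26.6 °C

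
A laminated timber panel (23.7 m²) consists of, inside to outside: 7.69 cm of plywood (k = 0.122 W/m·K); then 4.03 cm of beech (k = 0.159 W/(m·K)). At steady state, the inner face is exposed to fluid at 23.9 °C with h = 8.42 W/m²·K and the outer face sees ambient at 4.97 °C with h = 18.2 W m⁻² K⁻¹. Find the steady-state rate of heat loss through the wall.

Q = 424 W

Resistance network (inner→outer):
  R_conv,in = 1/(hA) = 1/(8.42·23.7) = 0.005011 K/W
  R_plywood = L/(kA) = 0.0769/(0.122·23.7) = 0.02660 K/W
  R_beech = L/(kA) = 0.0403/(0.159·23.7) = 0.01069 K/W
  R_conv,out = 1/(hA) = 1/(18.2·23.7) = 0.002318 K/W
ΣR = 0.005011 + 0.02660 + 0.01069 + 0.002318 = 0.04462 K/W
Q = ΔT/ΣR = (23.9 °C − 4.97 °C)/0.04462 = 424 W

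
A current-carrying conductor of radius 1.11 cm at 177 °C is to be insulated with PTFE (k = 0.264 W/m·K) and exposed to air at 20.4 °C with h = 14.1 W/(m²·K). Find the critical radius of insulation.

For a cylinder, r_cr = k_ins/h = 0.264/14.1 = 0.0187 m = 1.87 cm

r_cr = 1.87 cm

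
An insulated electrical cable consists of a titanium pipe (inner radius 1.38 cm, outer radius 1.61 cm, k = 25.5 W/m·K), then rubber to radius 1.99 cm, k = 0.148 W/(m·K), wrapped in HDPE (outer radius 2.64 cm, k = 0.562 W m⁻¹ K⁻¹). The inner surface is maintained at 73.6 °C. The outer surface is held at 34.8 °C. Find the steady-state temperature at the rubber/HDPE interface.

T = 44.9 °C

Series thermal resistances, inner to outer:
  R'_titanium = ln(0.0161/0.0138)/(2πk) = 0.1542/(2π·25.5) = 9.621×10^-4 m·K/W
  R'_rubber = ln(0.0199/0.0161)/(2πk) = 0.2119/(2π·0.148) = 0.2279 m·K/W
  R'_HDPE = ln(0.0264/0.0199)/(2πk) = 0.2826/(2π·0.562) = 0.08004 m·K/W
ΣR = 9.621×10^-4 + 0.2279 + 0.08004 = 0.3089 m·K/W
Q' = ΔT/ΣR = (73.6 °C − 34.8 °C)/0.3089 = 125.6 W/m
From the inner boundary to the rubber/HDPE interface, ΣR_partial = 0.2289 m·K/W.
T_interface = T_in − Q'·ΣR_partial = 73.6 °C − (125.6)(0.2289) = 44.9 °C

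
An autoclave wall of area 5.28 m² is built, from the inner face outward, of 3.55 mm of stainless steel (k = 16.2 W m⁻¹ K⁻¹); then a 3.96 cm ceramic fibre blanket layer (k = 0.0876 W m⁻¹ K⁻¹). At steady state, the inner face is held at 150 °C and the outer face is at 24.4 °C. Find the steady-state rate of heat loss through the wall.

Treat each layer as a resistance in series:
  R_stainless steel = L/(kA) = 0.00355/(16.2·5.28) = 4.150×10^-5 K/W
  R_ceramic fibre blanket = L/(kA) = 0.0396/(0.0876·5.28) = 0.08562 K/W
ΣR = 4.150×10^-5 + 0.08562 = 0.08566 K/W
Q = ΔT/ΣR = (150 °C − 24.4 °C)/0.08566 = 1470 W

Q = 1470 W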